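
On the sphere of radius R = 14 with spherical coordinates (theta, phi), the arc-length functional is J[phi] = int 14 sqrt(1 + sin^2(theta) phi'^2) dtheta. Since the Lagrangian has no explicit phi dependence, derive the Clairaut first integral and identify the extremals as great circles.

On the sphere of radius R = 14 with spherical coordinates (θ, φ), the induced metric is
    ds^2 = 196(dθ^2 + sin^2(θ) dφ^2).
Parameterise by θ; the arc-length functional is
    J[φ] = ∫ 14 sqrt(1 + sin^2(θ) (dφ/dθ)^2) dθ,
so L = 14 sqrt(1 + sin^2(θ) φ'^2). Compute
    ∂L/∂φ = 0  (L has no explicit φ dependence),
    ∂L/∂φ' = 14 sin^2(θ) φ' / sqrt(1 + sin^2(θ) φ'^2).
Since ∂L/∂φ = 0, the Euler-Lagrange equation
    d/dθ(∂L/∂φ') − ∂L/∂φ = 0
reduces to d/dθ(∂L/∂φ') = 0, i.e. the momentum conjugate to φ is conserved:
    14 sin^2(θ) φ' / sqrt(1 + sin^2(θ) φ'^2) = C.
The overall factor of 14 is constant, so dividing through gives Clairaut's relation sin^2(θ) φ' / sqrt(1 + sin^2(θ) φ'^2) = C' (with C' = C/14). Solving for φ' and integrating gives the great-circle family
    cot(θ) = A cos(φ − φ_0),
i.e. the intersection of the sphere with a plane through the origin. The two constants A and φ_0 (equivalently C and one phase) are fixed by the two endpoint conditions.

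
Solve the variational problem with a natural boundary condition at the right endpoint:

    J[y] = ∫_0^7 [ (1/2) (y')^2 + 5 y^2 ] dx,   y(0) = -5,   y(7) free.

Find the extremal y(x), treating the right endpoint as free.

The Lagrangian L = (1/2) (y')^2 + 5 y^2 gives
    ∂L/∂y = 10 y,   ∂L/∂y' = y'.
Euler-Lagrange: y'' − 10 y = 0.
With k = sqrt(10), the general solution is
    y(x) = A cosh(sqrt(10) x) + B sinh(sqrt(10) x).
Fixed left endpoint y(0) = -5 ⇒ A = -5.
The right endpoint x = 7 is free, so the natural (transversality) condition is ∂L/∂y' |_{x=7} = 0, i.e. y'(7) = 0.
Compute y'(x) = A k sinh(k x) + B k cosh(k x), so
    y'(7) = A k sinh(k·7) + B k cosh(k·7) = 0
    ⇒ B = −A tanh(k·7) = 5 tanh(sqrt(10)·7).
Therefore the extremal is
    y(x) = −5 cosh(sqrt(10) x) + 5 tanh(sqrt(10)·7) sinh(sqrt(10) x).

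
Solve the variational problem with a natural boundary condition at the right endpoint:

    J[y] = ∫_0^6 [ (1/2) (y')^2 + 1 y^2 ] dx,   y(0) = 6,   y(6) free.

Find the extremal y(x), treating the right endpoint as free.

The Lagrangian L = (1/2) (y')^2 + 1 y^2 gives
    ∂L/∂y = 2 y,   ∂L/∂y' = y'.
Euler-Lagrange: y'' − 2 y = 0.
With k = sqrt(2), the general solution is
    y(x) = A cosh(sqrt(2) x) + B sinh(sqrt(2) x).
Fixed left endpoint y(0) = 6 ⇒ A = 6.
The right endpoint x = 6 is free, so the natural (transversality) condition is ∂L/∂y' |_{x=6} = 0, i.e. y'(6) = 0.
Compute y'(x) = A k sinh(k x) + B k cosh(k x), so
    y'(6) = A k sinh(k·6) + B k cosh(k·6) = 0
    ⇒ B = −A tanh(k·6) = − 6 tanh(sqrt(2)·6).
Therefore the extremal is
    y(x) = 6 cosh(sqrt(2) x) − 6 tanh(sqrt(2)·6) sinh(sqrt(2) x).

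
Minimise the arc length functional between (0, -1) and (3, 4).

Arc-length functional: J[y] = ∫ sqrt(1 + (y')^2) dx.
Lagrangian L = sqrt(1 + (y')^2) has no explicit y dependence, so ∂L/∂y = 0 and the Euler-Lagrange equation gives
    d/dx( y' / sqrt(1 + (y')^2) ) = 0  ⇒  y' / sqrt(1 + (y')^2) = const.
Hence y' is constant, so y(x) is affine.
Fitting the endpoints (0, -1) and (3, 4):
    slope m = (4 − (-1)) / (3 − 0) = 5/3,
    intercept c = (-1) − m·0 = -1.
Extremal: y(x) = (5/3) x - 1.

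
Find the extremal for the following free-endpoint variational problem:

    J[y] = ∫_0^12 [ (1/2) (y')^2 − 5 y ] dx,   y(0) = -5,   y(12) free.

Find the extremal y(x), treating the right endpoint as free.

The Lagrangian L = (1/2) (y')^2 − 5 y gives
    ∂L/∂y = −5,   ∂L/∂y' = y'.
Euler-Lagrange: d/dx(y') − (−5) = 0, i.e. y'' + 5 = 0, so
    y(x) = −(5/2) x^2 + C1 x + C2.
Fixed left endpoint y(0) = -5 ⇒ C2 = -5.
The right endpoint x = 12 is free, so the natural (transversality) condition is ∂L/∂y' |_{x=12} = 0, i.e. y'(12) = 0.
Compute y'(x) = −5 x + C1, so y'(12) = −60 + C1 = 0 ⇒ C1 = 60.
Therefore the extremal is
    y(x) = −(5/2) x^2 + 60 x − 5.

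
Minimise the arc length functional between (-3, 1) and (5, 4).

Arc-length functional: J[y] = ∫ sqrt(1 + (y')^2) dx.
Lagrangian L = sqrt(1 + (y')^2) has no explicit y dependence, so ∂L/∂y = 0 and the Euler-Lagrange equation gives
    d/dx( y' / sqrt(1 + (y')^2) ) = 0  ⇒  y' / sqrt(1 + (y')^2) = const.
Hence y' is constant, so y(x) is affine.
Fitting the endpoints (-3, 1) and (5, 4):
    slope m = (4 − 1) / (5 − (-3)) = 3/8,
    intercept c = 1 − m·(-3) = 17/8.
Extremal: y(x) = (3/8) x + 17/8.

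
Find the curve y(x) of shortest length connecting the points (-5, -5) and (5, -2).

Arc-length functional: J[y] = ∫ sqrt(1 + (y')^2) dx.
Lagrangian L = sqrt(1 + (y')^2) has no explicit y dependence, so ∂L/∂y = 0 and the Euler-Lagrange equation gives
    d/dx( y' / sqrt(1 + (y')^2) ) = 0  ⇒  y' / sqrt(1 + (y')^2) = const.
Hence y' is constant, so y(x) is affine.
Fitting the endpoints (-5, -5) and (5, -2):
    slope m = ((-2) − (-5)) / (5 − (-5)) = 3/10,
    intercept c = (-5) − m·(-5) = -7/2.
Extremal: y(x) = (3/10) x - 7/2.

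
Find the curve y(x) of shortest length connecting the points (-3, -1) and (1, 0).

Arc-length functional: J[y] = ∫ sqrt(1 + (y')^2) dx.
Lagrangian L = sqrt(1 + (y')^2) has no explicit y dependence, so ∂L/∂y = 0 and the Euler-Lagrange equation gives
    d/dx( y' / sqrt(1 + (y')^2) ) = 0  ⇒  y' / sqrt(1 + (y')^2) = const.
Hence y' is constant, so y(x) is affine.
Fitting the endpoints (-3, -1) and (1, 0):
    slope m = (0 − (-1)) / (1 − (-3)) = 1/4,
    intercept c = (-1) − m·(-3) = -1/4.
Extremal: y(x) = (1/4) x - 1/4.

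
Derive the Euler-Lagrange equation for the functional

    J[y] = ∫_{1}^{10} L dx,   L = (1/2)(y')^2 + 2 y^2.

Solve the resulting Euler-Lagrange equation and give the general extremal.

The Lagrangian is L = (1/2)(y')^2 + 2 y^2.
∂L/∂y = 4y.
∂L/∂y' = y'.
The Euler-Lagrange equation d/dx(∂L/∂y') − ∂L/∂y = 0 becomes:
    y'' - 4 y = 0
General solution: y(x) = A e^(2x) + B e^(-2x), where A and B are arbitrary constants fixed by the endpoint conditions.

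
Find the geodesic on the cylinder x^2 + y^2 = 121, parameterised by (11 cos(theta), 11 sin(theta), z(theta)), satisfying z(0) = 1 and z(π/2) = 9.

Parameterise the cylinder of radius R = 11 as
    r(θ) = (11 cos θ, 11 sin θ, z(θ)).
The arc-length element is
    ds = sqrt(121 + (dz/dθ)^2) dθ,
so the Lagrangian is L = sqrt(121 + z'^2).
L depends on z' only, not on z or θ, so ∂L/∂z = 0 and
    ∂L/∂z' = z' / sqrt(121 + z'^2).
The Euler-Lagrange equation gives
    d/dθ( z' / sqrt(121 + z'^2) ) = 0,
so z' is constant. Integrating once:
    z(θ) = a θ + b,
a helix on the cylinder (a straight line when the cylinder is unrolled). The constants a, b are determined by the endpoint conditions.
With endpoint conditions z(0) = 1 and z(π/2) = 9: from z(0) = b we get b = 1, and a·π/2 + 1 = 9 gives a = 16/π, so
    z(θ) = (16/π) θ + 1.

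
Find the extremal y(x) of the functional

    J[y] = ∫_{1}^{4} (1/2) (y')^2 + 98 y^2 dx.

The Lagrangian is L = (1/2) (y')^2 + 98 y^2.
Compute ∂L/∂y = 196y, ∂L/∂y' = y'.
The Euler-Lagrange equation d/dx(∂L/∂y') − ∂L/∂y = 0 reduces to
    y'' − 196 y = 0.
Its general solution is
    y(x) = A e^(14x) + B e^(−14x),
with A, B fixed by the endpoint conditions.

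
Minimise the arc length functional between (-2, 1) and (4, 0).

Arc-length functional: J[y] = ∫ sqrt(1 + (y')^2) dx.
Lagrangian L = sqrt(1 + (y')^2) has no explicit y dependence, so ∂L/∂y = 0 and the Euler-Lagrange equation gives
    d/dx( y' / sqrt(1 + (y')^2) ) = 0  ⇒  y' / sqrt(1 + (y')^2) = const.
Hence y' is constant, so y(x) is affine.
Fitting the endpoints (-2, 1) and (4, 0):
    slope m = (0 − 1) / (4 − (-2)) = -1/6,
    intercept c = 1 − m·(-2) = 2/3.
Extremal: y(x) = (-1/6) x + 2/3.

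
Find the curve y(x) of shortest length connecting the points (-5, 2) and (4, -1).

Arc-length functional: J[y] = ∫ sqrt(1 + (y')^2) dx.
Lagrangian L = sqrt(1 + (y')^2) has no explicit y dependence, so ∂L/∂y = 0 and the Euler-Lagrange equation gives
    d/dx( y' / sqrt(1 + (y')^2) ) = 0  ⇒  y' / sqrt(1 + (y')^2) = const.
Hence y' is constant, so y(x) is affine.
Fitting the endpoints (-5, 2) and (4, -1):
    slope m = ((-1) − 2) / (4 − (-5)) = -1/3,
    intercept c = 2 − m·(-5) = 1/3.
Extremal: y(x) = (-1/3) x + 1/3.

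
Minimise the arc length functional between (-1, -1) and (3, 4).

Arc-length functional: J[y] = ∫ sqrt(1 + (y')^2) dx.
Lagrangian L = sqrt(1 + (y')^2) has no explicit y dependence, so ∂L/∂y = 0 and the Euler-Lagrange equation gives
    d/dx( y' / sqrt(1 + (y')^2) ) = 0  ⇒  y' / sqrt(1 + (y')^2) = const.
Hence y' is constant, so y(x) is affine.
Fitting the endpoints (-1, -1) and (3, 4):
    slope m = (4 − (-1)) / (3 − (-1)) = 5/4,
    intercept c = (-1) − m·(-1) = 1/4.
Extremal: y(x) = (5/4) x + 1/4.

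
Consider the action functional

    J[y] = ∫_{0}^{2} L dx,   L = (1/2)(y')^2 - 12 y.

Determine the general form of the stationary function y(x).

The Lagrangian is L = (1/2)(y')^2 - 12 y.
∂L/∂y = -12.
∂L/∂y' = y'.
The Euler-Lagrange equation d/dx(∂L/∂y') − ∂L/∂y = 0 becomes:
    y'' + 12 = 0
General solution: y(x) = -6 x^2 + A x + B, where A and B are arbitrary constants fixed by the endpoint conditions.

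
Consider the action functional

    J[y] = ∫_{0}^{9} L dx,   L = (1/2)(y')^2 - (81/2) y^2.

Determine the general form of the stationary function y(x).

The Lagrangian is L = (1/2)(y')^2 - (81/2) y^2.
∂L/∂y = -81y.
∂L/∂y' = y'.
The Euler-Lagrange equation d/dx(∂L/∂y') − ∂L/∂y = 0 becomes:
    y'' + 81 y = 0
General solution: y(x) = A sin(9x) + B cos(9x), where A and B are arbitrary constants fixed by the endpoint conditions.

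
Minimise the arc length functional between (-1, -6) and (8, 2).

Arc-length functional: J[y] = ∫ sqrt(1 + (y')^2) dx.
Lagrangian L = sqrt(1 + (y')^2) has no explicit y dependence, so ∂L/∂y = 0 and the Euler-Lagrange equation gives
    d/dx( y' / sqrt(1 + (y')^2) ) = 0  ⇒  y' / sqrt(1 + (y')^2) = const.
Hence y' is constant, so y(x) is affine.
Fitting the endpoints (-1, -6) and (8, 2):
    slope m = (2 − (-6)) / (8 − (-1)) = 8/9,
    intercept c = (-6) − m·(-1) = -46/9.
Extremal: y(x) = (8/9) x - 46/9.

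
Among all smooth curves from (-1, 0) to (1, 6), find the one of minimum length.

Arc-length functional: J[y] = ∫ sqrt(1 + (y')^2) dx.
Lagrangian L = sqrt(1 + (y')^2) has no explicit y dependence, so ∂L/∂y = 0 and the Euler-Lagrange equation gives
    d/dx( y' / sqrt(1 + (y')^2) ) = 0  ⇒  y' / sqrt(1 + (y')^2) = const.
Hence y' is constant, so y(x) is affine.
Fitting the endpoints (-1, 0) and (1, 6):
    slope m = (6 − 0) / (1 − (-1)) = 3,
    intercept c = 0 − m·(-1) = 3.
Extremal: y(x) = 3 x + 3.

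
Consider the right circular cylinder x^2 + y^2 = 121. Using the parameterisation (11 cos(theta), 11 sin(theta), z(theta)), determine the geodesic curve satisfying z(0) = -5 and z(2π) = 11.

Parameterise the cylinder of radius R = 11 as
    r(θ) = (11 cos θ, 11 sin θ, z(θ)).
The arc-length element is
    ds = sqrt(121 + (dz/dθ)^2) dθ,
so the Lagrangian is L = sqrt(121 + z'^2).
L depends on z' only, not on z or θ, so ∂L/∂z = 0 and
    ∂L/∂z' = z' / sqrt(121 + z'^2).
The Euler-Lagrange equation gives
    d/dθ( z' / sqrt(121 + z'^2) ) = 0,
so z' is constant. Integrating once:
    z(θ) = a θ + b,
a helix on the cylinder (a straight line when the cylinder is unrolled). The constants a, b are determined by the endpoint conditions.
With endpoint conditions z(0) = -5 and z(2π) = 11: from z(0) = b we get b = -5, and a·2π + -5 = 11 gives a = 8/π, so
    z(θ) = (8/π) θ − 5.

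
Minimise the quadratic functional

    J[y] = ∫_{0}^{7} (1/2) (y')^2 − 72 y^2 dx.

The Lagrangian is L = (1/2) (y')^2 − 72 y^2.
Compute ∂L/∂y = -144y, ∂L/∂y' = y'.
The Euler-Lagrange equation d/dx(∂L/∂y') − ∂L/∂y = 0 reduces to
    y'' + 144 y = 0.
Its general solution is
    y(x) = A sin(12x) + B cos(12x),
with A, B fixed by the endpoint conditions.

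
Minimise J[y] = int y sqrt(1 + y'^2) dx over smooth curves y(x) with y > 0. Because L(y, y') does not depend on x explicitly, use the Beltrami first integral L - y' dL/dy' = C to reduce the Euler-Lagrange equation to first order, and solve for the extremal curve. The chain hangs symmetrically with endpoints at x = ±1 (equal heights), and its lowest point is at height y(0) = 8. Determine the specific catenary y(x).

The Lagrangian L(y, y') = y sqrt(1 + y'^2) has no explicit x dependence, so the Beltrami identity applies:
    L − y' ∂L/∂y' = C.
Compute ∂L/∂y' = y · y' / sqrt(1 + y'^2). Then
    L − y' ∂L/∂y'
    = y sqrt(1 + y'^2) − y · y'^2 / sqrt(1 + y'^2)
    = y (1 + y'^2 − y'^2) / sqrt(1 + y'^2)
    = y / sqrt(1 + y'^2) = C.
Squaring gives y^2 = C^2 (1 + y'^2), i.e.
    y'^2 = y^2 / C^2 − 1.
Separating variables,
    dy / sqrt(y^2 − C^2) = dx / C,
and integrating gives arccosh(y / C) = (x − a)/C, so
    y(x) = C cosh((x − a)/C),
the catenary. The constants C and a are fixed by the two endpoint conditions (and, for the hanging-chain problem, the length constraint selects C).
Now fit the given data. The endpoints x = ±1 are symmetric at equal height, so the catenary is even about its minimum: a = 0 and y(x) = C cosh(x/C). The lowest point is y(0) = C cosh(0) = C, and we are told y(0) = 8, so C = 8. Therefore
    y(x) = 8 cosh(x/8),
and at the endpoints
    y(±1) = 8 cosh(1/8).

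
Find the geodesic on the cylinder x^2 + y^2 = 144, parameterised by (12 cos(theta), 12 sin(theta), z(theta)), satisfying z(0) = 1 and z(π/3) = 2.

Parameterise the cylinder of radius R = 12 as
    r(θ) = (12 cos θ, 12 sin θ, z(θ)).
The arc-length element is
    ds = sqrt(144 + (dz/dθ)^2) dθ,
so the Lagrangian is L = sqrt(144 + z'^2).
L depends on z' only, not on z or θ, so ∂L/∂z = 0 and
    ∂L/∂z' = z' / sqrt(144 + z'^2).
The Euler-Lagrange equation gives
    d/dθ( z' / sqrt(144 + z'^2) ) = 0,
so z' is constant. Integrating once:
    z(θ) = a θ + b,
a helix on the cylinder (a straight line when the cylinder is unrolled). The constants a, b are determined by the endpoint conditions.
With endpoint conditions z(0) = 1 and z(π/3) = 2: from z(0) = b we get b = 1, and a·π/3 + 1 = 2 gives a = 3/π, so
    z(θ) = (3/π) θ + 1.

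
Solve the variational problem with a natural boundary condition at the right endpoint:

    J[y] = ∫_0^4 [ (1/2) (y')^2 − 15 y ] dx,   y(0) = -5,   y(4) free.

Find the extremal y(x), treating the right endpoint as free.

The Lagrangian L = (1/2) (y')^2 − 15 y gives
    ∂L/∂y = −15,   ∂L/∂y' = y'.
Euler-Lagrange: d/dx(y') − (−15) = 0, i.e. y'' + 15 = 0, so
    y(x) = −(15/2) x^2 + C1 x + C2.
Fixed left endpoint y(0) = -5 ⇒ C2 = -5.
The right endpoint x = 4 is free, so the natural (transversality) condition is ∂L/∂y' |_{x=4} = 0, i.e. y'(4) = 0.
Compute y'(x) = −15 x + C1, so y'(4) = −60 + C1 = 0 ⇒ C1 = 60.
Therefore the extremal is
    y(x) = −(15/2) x^2 + 60 x − 5.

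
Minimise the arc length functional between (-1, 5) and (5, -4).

Arc-length functional: J[y] = ∫ sqrt(1 + (y')^2) dx.
Lagrangian L = sqrt(1 + (y')^2) has no explicit y dependence, so ∂L/∂y = 0 and the Euler-Lagrange equation gives
    d/dx( y' / sqrt(1 + (y')^2) ) = 0  ⇒  y' / sqrt(1 + (y')^2) = const.
Hence y' is constant, so y(x) is affine.
Fitting the endpoints (-1, 5) and (5, -4):
    slope m = ((-4) − 5) / (5 − (-1)) = -3/2,
    intercept c = 5 − m·(-1) = 7/2.
Extremal: y(x) = (-3/2) x + 7/2.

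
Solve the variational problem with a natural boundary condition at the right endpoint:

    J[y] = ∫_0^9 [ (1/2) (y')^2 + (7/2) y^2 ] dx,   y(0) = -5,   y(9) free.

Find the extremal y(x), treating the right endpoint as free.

The Lagrangian L = (1/2) (y')^2 + (7/2) y^2 gives
    ∂L/∂y = 7 y,   ∂L/∂y' = y'.
Euler-Lagrange: y'' − 7 y = 0.
With k = sqrt(7), the general solution is
    y(x) = A cosh(sqrt(7) x) + B sinh(sqrt(7) x).
Fixed left endpoint y(0) = -5 ⇒ A = -5.
The right endpoint x = 9 is free, so the natural (transversality) condition is ∂L/∂y' |_{x=9} = 0, i.e. y'(9) = 0.
Compute y'(x) = A k sinh(k x) + B k cosh(k x), so
    y'(9) = A k sinh(k·9) + B k cosh(k·9) = 0
    ⇒ B = −A tanh(k·9) = 5 tanh(sqrt(7)·9).
Therefore the extremal is
    y(x) = −5 cosh(sqrt(7) x) + 5 tanh(sqrt(7)·9) sinh(sqrt(7) x).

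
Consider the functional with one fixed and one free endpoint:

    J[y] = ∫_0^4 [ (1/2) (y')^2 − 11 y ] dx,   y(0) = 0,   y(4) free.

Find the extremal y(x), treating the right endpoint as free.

The Lagrangian L = (1/2) (y')^2 − 11 y gives
    ∂L/∂y = −11,   ∂L/∂y' = y'.
Euler-Lagrange: d/dx(y') − (−11) = 0, i.e. y'' + 11 = 0, so
    y(x) = −(11/2) x^2 + C1 x + C2.
Fixed left endpoint y(0) = 0 ⇒ C2 = 0.
The right endpoint x = 4 is free, so the natural (transversality) condition is ∂L/∂y' |_{x=4} = 0, i.e. y'(4) = 0.
Compute y'(x) = −11 x + C1, so y'(4) = −44 + C1 = 0 ⇒ C1 = 44.
Therefore the extremal is
    y(x) = −(11/2) x^2 + 44 x.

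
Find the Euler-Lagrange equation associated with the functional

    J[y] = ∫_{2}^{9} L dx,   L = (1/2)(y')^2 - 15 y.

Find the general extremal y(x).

The Lagrangian is L = (1/2)(y')^2 - 15 y.
∂L/∂y = -15.
∂L/∂y' = y'.
The Euler-Lagrange equation d/dx(∂L/∂y') − ∂L/∂y = 0 becomes:
    y'' + 15 = 0
General solution: y(x) = -(15/2) x^2 + A x + B, where A and B are arbitrary constants fixed by the endpoint conditions.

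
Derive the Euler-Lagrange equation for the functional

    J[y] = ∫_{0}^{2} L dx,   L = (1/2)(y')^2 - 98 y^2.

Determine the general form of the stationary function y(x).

The Lagrangian is L = (1/2)(y')^2 - 98 y^2.
∂L/∂y = -196y.
∂L/∂y' = y'.
The Euler-Lagrange equation d/dx(∂L/∂y') − ∂L/∂y = 0 becomes:
    y'' + 196 y = 0
General solution: y(x) = A sin(14x) + B cos(14x), where A and B are arbitrary constants fixed by the endpoint conditions.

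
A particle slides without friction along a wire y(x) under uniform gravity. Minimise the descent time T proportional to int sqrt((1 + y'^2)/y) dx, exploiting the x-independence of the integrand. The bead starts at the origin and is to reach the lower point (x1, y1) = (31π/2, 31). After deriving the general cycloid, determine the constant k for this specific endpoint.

The Lagrangian L = sqrt((1 + y'^2) / y) has no explicit x dependence, so the Beltrami identity applies:
    L − y' ∂L/∂y' = C.
Compute ∂L/∂y' = y' / sqrt(y (1 + y'^2)).
Substitute:
    sqrt((1 + y'^2)/y) − y'·y' / sqrt(y (1 + y'^2))
    = (1 + y'^2) / sqrt(y (1 + y'^2)) − y'^2 / sqrt(y (1 + y'^2))
    = 1 / sqrt(y (1 + y'^2)) = C.
Squaring and rearranging gives the first integral
    y (1 + y'^2) = 1/C^2 =: k   (constant).
Solving this first-order ODE by the substitution
    y = (k/2)(1 − cos θ)
yields the cycloid parameterisation
    x(θ) = (k/2)(θ − sin θ),   y(θ) = (k/2)(1 − cos θ).
The constant k is fixed by the endpoint condition.
Now fit the given lower endpoint (x1, y1) = (31π/2, 31). At the bottom of the first arch (θ = π), the parametric equations give
    y(π) = (k/2)(1 − cos π) = k,
    x(π) = (k/2)(π − sin π) = kπ/2.
Matching y(π) = 31 gives k = 31, consistent with x(π) = 31π/2. Therefore the specific cycloid is
    x(θ) = (31/2)(θ − sin θ),   y(θ) = (31/2)(1 − cos θ).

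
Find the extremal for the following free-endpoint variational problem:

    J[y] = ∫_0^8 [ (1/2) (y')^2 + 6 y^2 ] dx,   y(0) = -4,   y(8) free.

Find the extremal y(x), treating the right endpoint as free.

The Lagrangian L = (1/2) (y')^2 + 6 y^2 gives
    ∂L/∂y = 12 y,   ∂L/∂y' = y'.
Euler-Lagrange: y'' − 12 y = 0.
With k = sqrt(12), the general solution is
    y(x) = A cosh(sqrt(12) x) + B sinh(sqrt(12) x).
Fixed left endpoint y(0) = -4 ⇒ A = -4.
The right endpoint x = 8 is free, so the natural (transversality) condition is ∂L/∂y' |_{x=8} = 0, i.e. y'(8) = 0.
Compute y'(x) = A k sinh(k x) + B k cosh(k x), so
    y'(8) = A k sinh(k·8) + B k cosh(k·8) = 0
    ⇒ B = −A tanh(k·8) = 4 tanh(sqrt(12)·8).
Therefore the extremal is
    y(x) = −4 cosh(sqrt(12) x) + 4 tanh(sqrt(12)·8) sinh(sqrt(12) x).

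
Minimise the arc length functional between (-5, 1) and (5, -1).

Arc-length functional: J[y] = ∫ sqrt(1 + (y')^2) dx.
Lagrangian L = sqrt(1 + (y')^2) has no explicit y dependence, so ∂L/∂y = 0 and the Euler-Lagrange equation gives
    d/dx( y' / sqrt(1 + (y')^2) ) = 0  ⇒  y' / sqrt(1 + (y')^2) = const.
Hence y' is constant, so y(x) is affine.
Fitting the endpoints (-5, 1) and (5, -1):
    slope m = ((-1) − 1) / (5 − (-5)) = -1/5,
    intercept c = 1 − m·(-5) = 0.
Extremal: y(x) = (-1/5) x.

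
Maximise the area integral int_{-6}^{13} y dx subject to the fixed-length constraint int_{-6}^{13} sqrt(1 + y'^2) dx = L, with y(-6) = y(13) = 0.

Set up the augmented Lagrangian using a multiplier λ for the length constraint:
    F(y, y') = y − λ sqrt(1 + y'^2).
F has no explicit x dependence, so the Beltrami identity yields a first integral
    F − y' ∂F/∂y' = C.
Compute ∂F/∂y' = −λ y' / sqrt(1 + y'^2). Then
    y − λ sqrt(1 + y'^2) + λ y'^2 / sqrt(1 + y'^2) = C
    ⇒  y − λ / sqrt(1 + y'^2) = C.
Solving for y' and integrating gives
    (x − a)^2 + (y − b)^2 = λ^2,
a circular arc of radius λ. The constants a, b are determined by the endpoint conditions y(-6) = y(13) = 0, and λ is fixed implicitly by the length constraint
    ∫_{-6}^{13} sqrt(1 + y'^2) dx = L.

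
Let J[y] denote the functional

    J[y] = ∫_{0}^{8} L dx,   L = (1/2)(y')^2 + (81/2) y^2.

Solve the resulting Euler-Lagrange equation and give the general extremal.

The Lagrangian is L = (1/2)(y')^2 + (81/2) y^2.
∂L/∂y = 81y.
∂L/∂y' = y'.
The Euler-Lagrange equation d/dx(∂L/∂y') − ∂L/∂y = 0 becomes:
    y'' - 81 y = 0
General solution: y(x) = A e^(9x) + B e^(-9x), where A and B are arbitrary constants fixed by the endpoint conditions.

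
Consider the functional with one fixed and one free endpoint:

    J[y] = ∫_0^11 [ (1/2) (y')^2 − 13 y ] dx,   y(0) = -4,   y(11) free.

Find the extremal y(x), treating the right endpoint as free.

The Lagrangian L = (1/2) (y')^2 − 13 y gives
    ∂L/∂y = −13,   ∂L/∂y' = y'.
Euler-Lagrange: d/dx(y') − (−13) = 0, i.e. y'' + 13 = 0, so
    y(x) = −(13/2) x^2 + C1 x + C2.
Fixed left endpoint y(0) = -4 ⇒ C2 = -4.
The right endpoint x = 11 is free, so the natural (transversality) condition is ∂L/∂y' |_{x=11} = 0, i.e. y'(11) = 0.
Compute y'(x) = −13 x + C1, so y'(11) = −143 + C1 = 0 ⇒ C1 = 143.
Therefore the extremal is
    y(x) = −(13/2) x^2 + 143 x − 4.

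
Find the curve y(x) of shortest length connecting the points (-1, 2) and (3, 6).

Arc-length functional: J[y] = ∫ sqrt(1 + (y')^2) dx.
Lagrangian L = sqrt(1 + (y')^2) has no explicit y dependence, so ∂L/∂y = 0 and the Euler-Lagrange equation gives
    d/dx( y' / sqrt(1 + (y')^2) ) = 0  ⇒  y' / sqrt(1 + (y')^2) = const.
Hence y' is constant, so y(x) is affine.
Fitting the endpoints (-1, 2) and (3, 6):
    slope m = (6 − 2) / (3 − (-1)) = 1,
    intercept c = 2 − m·(-1) = 3.
Extremal: y(x) = x + 3.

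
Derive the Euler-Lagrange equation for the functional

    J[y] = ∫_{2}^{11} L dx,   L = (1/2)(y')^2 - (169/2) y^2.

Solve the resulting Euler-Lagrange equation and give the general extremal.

The Lagrangian is L = (1/2)(y')^2 - (169/2) y^2.
∂L/∂y = -169y.
∂L/∂y' = y'.
The Euler-Lagrange equation d/dx(∂L/∂y') − ∂L/∂y = 0 becomes:
    y'' + 169 y = 0
General solution: y(x) = A sin(13x) + B cos(13x), where A and B are arbitrary constants fixed by the endpoint conditions.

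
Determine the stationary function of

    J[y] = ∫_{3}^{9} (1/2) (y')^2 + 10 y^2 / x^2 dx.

The Lagrangian is L = (1/2) (y')^2 + 10 y^2 / x^2.
Compute ∂L/∂y = 20y/x^2, ∂L/∂y' = y'.
The Euler-Lagrange equation d/dx(∂L/∂y') − ∂L/∂y = 0 reduces to
    y'' − 20/x^2 · y = 0  (x > 0).
Its general solution is
    y(x) = A x^5 + B x^(-4),
with A, B fixed by the endpoint conditions.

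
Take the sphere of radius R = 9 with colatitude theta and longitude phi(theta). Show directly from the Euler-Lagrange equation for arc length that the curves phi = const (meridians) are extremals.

On the sphere of radius R = 9 with spherical coordinates (θ, φ), the induced metric is
    ds^2 = 81(dθ^2 + sin^2(θ) dφ^2).
Using θ as the parameter, the arc-length functional becomes
    J[φ] = ∫ 9 sqrt(1 + sin^2(θ) (dφ/dθ)^2) dθ.
So L = 9 sqrt(1 + sin^2(θ) φ'^2). Compute
    ∂L/∂φ = 0  (L has no explicit φ dependence),
    ∂L/∂φ' = 9 sin^2(θ) φ' / sqrt(1 + sin^2(θ) φ'^2).
For the candidate φ(θ) = c (constant), φ' = 0, so ∂L/∂φ' evaluated along the candidate vanishes, and ∂L/∂φ is identically zero. Hence
    d/dθ(∂L/∂φ') − ∂L/∂φ = 0
is satisfied. Therefore meridians φ = const are extremals of arc length — they are geodesics on the sphere.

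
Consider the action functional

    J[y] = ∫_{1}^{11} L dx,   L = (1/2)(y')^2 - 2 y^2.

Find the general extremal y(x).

The Lagrangian is L = (1/2)(y')^2 - 2 y^2.
∂L/∂y = -4y.
∂L/∂y' = y'.
The Euler-Lagrange equation d/dx(∂L/∂y') − ∂L/∂y = 0 becomes:
    y'' + 4 y = 0
General solution: y(x) = A sin(2x) + B cos(2x), where A and B are arbitrary constants fixed by the endpoint conditions.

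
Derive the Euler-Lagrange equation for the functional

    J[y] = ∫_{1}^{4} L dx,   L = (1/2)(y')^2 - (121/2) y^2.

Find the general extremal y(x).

The Lagrangian is L = (1/2)(y')^2 - (121/2) y^2.
∂L/∂y = -121y.
∂L/∂y' = y'.
The Euler-Lagrange equation d/dx(∂L/∂y') − ∂L/∂y = 0 becomes:
    y'' + 121 y = 0
General solution: y(x) = A sin(11x) + B cos(11x), where A and B are arbitrary constants fixed by the endpoint conditions.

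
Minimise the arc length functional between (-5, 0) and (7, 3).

Arc-length functional: J[y] = ∫ sqrt(1 + (y')^2) dx.
Lagrangian L = sqrt(1 + (y')^2) has no explicit y dependence, so ∂L/∂y = 0 and the Euler-Lagrange equation gives
    d/dx( y' / sqrt(1 + (y')^2) ) = 0  ⇒  y' / sqrt(1 + (y')^2) = const.
Hence y' is constant, so y(x) is affine.
Fitting the endpoints (-5, 0) and (7, 3):
    slope m = (3 − 0) / (7 − (-5)) = 1/4,
    intercept c = 0 − m·(-5) = 5/4.
Extremal: y(x) = (1/4) x + 5/4.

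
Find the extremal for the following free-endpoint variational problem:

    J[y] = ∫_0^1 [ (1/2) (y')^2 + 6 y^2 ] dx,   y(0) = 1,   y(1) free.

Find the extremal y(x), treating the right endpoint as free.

The Lagrangian L = (1/2) (y')^2 + 6 y^2 gives
    ∂L/∂y = 12 y,   ∂L/∂y' = y'.
Euler-Lagrange: y'' − 12 y = 0.
With k = sqrt(12), the general solution is
    y(x) = A cosh(sqrt(12) x) + B sinh(sqrt(12) x).
Fixed left endpoint y(0) = 1 ⇒ A = 1.
The right endpoint x = 1 is free, so the natural (transversality) condition is ∂L/∂y' |_{x=1} = 0, i.e. y'(1) = 0.
Compute y'(x) = A k sinh(k x) + B k cosh(k x), so
    y'(1) = A k sinh(k·1) + B k cosh(k·1) = 0
    ⇒ B = −A tanh(k·1) = − tanh(sqrt(12)·1).
Therefore the extremal is
    y(x) = cosh(sqrt(12) x) − tanh(sqrt(12)·1) sinh(sqrt(12) x).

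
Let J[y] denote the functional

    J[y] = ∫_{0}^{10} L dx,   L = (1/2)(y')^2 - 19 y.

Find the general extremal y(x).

The Lagrangian is L = (1/2)(y')^2 - 19 y.
∂L/∂y = -19.
∂L/∂y' = y'.
The Euler-Lagrange equation d/dx(∂L/∂y') − ∂L/∂y = 0 becomes:
    y'' + 19 = 0
General solution: y(x) = -(19/2) x^2 + A x + B, where A and B are arbitrary constants fixed by the endpoint conditions.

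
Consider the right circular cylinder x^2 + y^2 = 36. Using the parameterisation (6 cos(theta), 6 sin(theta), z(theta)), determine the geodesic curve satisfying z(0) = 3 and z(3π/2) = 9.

Parameterise the cylinder of radius R = 6 as
    r(θ) = (6 cos θ, 6 sin θ, z(θ)).
The arc-length element is
    ds = sqrt(36 + (dz/dθ)^2) dθ,
so the Lagrangian is L = sqrt(36 + z'^2).
L depends on z' only, not on z or θ, so ∂L/∂z = 0 and
    ∂L/∂z' = z' / sqrt(36 + z'^2).
The Euler-Lagrange equation gives
    d/dθ( z' / sqrt(36 + z'^2) ) = 0,
so z' is constant. Integrating once:
    z(θ) = a θ + b,
a helix on the cylinder (a straight line when the cylinder is unrolled). The constants a, b are determined by the endpoint conditions.
With endpoint conditions z(0) = 3 and z(3π/2) = 9: from z(0) = b we get b = 3, and a·3π/2 + 3 = 9 gives a = 4/π, so
    z(θ) = (4/π) θ + 3.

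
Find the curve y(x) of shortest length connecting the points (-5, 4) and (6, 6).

Arc-length functional: J[y] = ∫ sqrt(1 + (y')^2) dx.
Lagrangian L = sqrt(1 + (y')^2) has no explicit y dependence, so ∂L/∂y = 0 and the Euler-Lagrange equation gives
    d/dx( y' / sqrt(1 + (y')^2) ) = 0  ⇒  y' / sqrt(1 + (y')^2) = const.
Hence y' is constant, so y(x) is affine.
Fitting the endpoints (-5, 4) and (6, 6):
    slope m = (6 − 4) / (6 − (-5)) = 2/11,
    intercept c = 4 − m·(-5) = 54/11.
Extremal: y(x) = (2/11) x + 54/11.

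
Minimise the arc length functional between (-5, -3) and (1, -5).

Arc-length functional: J[y] = ∫ sqrt(1 + (y')^2) dx.
Lagrangian L = sqrt(1 + (y')^2) has no explicit y dependence, so ∂L/∂y = 0 and the Euler-Lagrange equation gives
    d/dx( y' / sqrt(1 + (y')^2) ) = 0  ⇒  y' / sqrt(1 + (y')^2) = const.
Hence y' is constant, so y(x) is affine.
Fitting the endpoints (-5, -3) and (1, -5):
    slope m = ((-5) − (-3)) / (1 − (-5)) = -1/3,
    intercept c = (-3) − m·(-5) = -14/3.
Extremal: y(x) = (-1/3) x - 14/3.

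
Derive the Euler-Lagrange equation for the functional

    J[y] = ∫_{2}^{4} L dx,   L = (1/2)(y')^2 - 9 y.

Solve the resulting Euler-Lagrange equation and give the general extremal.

The Lagrangian is L = (1/2)(y')^2 - 9 y.
∂L/∂y = -9.
∂L/∂y' = y'.
The Euler-Lagrange equation d/dx(∂L/∂y') − ∂L/∂y = 0 becomes:
    y'' + 9 = 0
General solution: y(x) = -(9/2) x^2 + A x + B, where A and B are arbitrary constants fixed by the endpoint conditions.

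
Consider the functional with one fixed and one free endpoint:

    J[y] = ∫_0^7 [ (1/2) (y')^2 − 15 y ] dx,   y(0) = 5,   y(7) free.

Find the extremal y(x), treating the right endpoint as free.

The Lagrangian L = (1/2) (y')^2 − 15 y gives
    ∂L/∂y = −15,   ∂L/∂y' = y'.
Euler-Lagrange: d/dx(y') − (−15) = 0, i.e. y'' + 15 = 0, so
    y(x) = −(15/2) x^2 + C1 x + C2.
Fixed left endpoint y(0) = 5 ⇒ C2 = 5.
The right endpoint x = 7 is free, so the natural (transversality) condition is ∂L/∂y' |_{x=7} = 0, i.e. y'(7) = 0.
Compute y'(x) = −15 x + C1, so y'(7) = −105 + C1 = 0 ⇒ C1 = 105.
Therefore the extremal is
    y(x) = −(15/2) x^2 + 105 x + 5.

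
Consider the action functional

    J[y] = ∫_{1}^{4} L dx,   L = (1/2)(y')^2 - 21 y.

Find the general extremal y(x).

The Lagrangian is L = (1/2)(y')^2 - 21 y.
∂L/∂y = -21.
∂L/∂y' = y'.
The Euler-Lagrange equation d/dx(∂L/∂y') − ∂L/∂y = 0 becomes:
    y'' + 21 = 0
General solution: y(x) = -(21/2) x^2 + A x + B, where A and B are arbitrary constants fixed by the endpoint conditions.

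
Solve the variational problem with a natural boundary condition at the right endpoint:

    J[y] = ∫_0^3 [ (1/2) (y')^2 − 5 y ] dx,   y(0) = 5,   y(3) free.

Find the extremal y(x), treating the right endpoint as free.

The Lagrangian L = (1/2) (y')^2 − 5 y gives
    ∂L/∂y = −5,   ∂L/∂y' = y'.
Euler-Lagrange: d/dx(y') − (−5) = 0, i.e. y'' + 5 = 0, so
    y(x) = −(5/2) x^2 + C1 x + C2.
Fixed left endpoint y(0) = 5 ⇒ C2 = 5.
The right endpoint x = 3 is free, so the natural (transversality) condition is ∂L/∂y' |_{x=3} = 0, i.e. y'(3) = 0.
Compute y'(x) = −5 x + C1, so y'(3) = −15 + C1 = 0 ⇒ C1 = 15.
Therefore the extremal is
    y(x) = −(5/2) x^2 + 15 x + 5.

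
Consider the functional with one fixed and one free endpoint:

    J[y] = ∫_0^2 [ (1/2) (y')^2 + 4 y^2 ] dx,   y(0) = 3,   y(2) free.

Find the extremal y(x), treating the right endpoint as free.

The Lagrangian L = (1/2) (y')^2 + 4 y^2 gives
    ∂L/∂y = 8 y,   ∂L/∂y' = y'.
Euler-Lagrange: y'' − 8 y = 0.
With k = sqrt(8), the general solution is
    y(x) = A cosh(sqrt(8) x) + B sinh(sqrt(8) x).
Fixed left endpoint y(0) = 3 ⇒ A = 3.
The right endpoint x = 2 is free, so the natural (transversality) condition is ∂L/∂y' |_{x=2} = 0, i.e. y'(2) = 0.
Compute y'(x) = A k sinh(k x) + B k cosh(k x), so
    y'(2) = A k sinh(k·2) + B k cosh(k·2) = 0
    ⇒ B = −A tanh(k·2) = − 3 tanh(sqrt(8)·2).
Therefore the extremal is
    y(x) = 3 cosh(sqrt(8) x) − 3 tanh(sqrt(8)·2) sinh(sqrt(8) x).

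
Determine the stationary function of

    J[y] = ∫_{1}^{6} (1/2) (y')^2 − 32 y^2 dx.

The Lagrangian is L = (1/2) (y')^2 − 32 y^2.
Compute ∂L/∂y = -64y, ∂L/∂y' = y'.
The Euler-Lagrange equation d/dx(∂L/∂y') − ∂L/∂y = 0 reduces to
    y'' + 64 y = 0.
Its general solution is
    y(x) = A sin(8x) + B cos(8x),
with A, B fixed by the endpoint conditions.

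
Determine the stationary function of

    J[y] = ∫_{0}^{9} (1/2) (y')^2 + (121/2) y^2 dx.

The Lagrangian is L = (1/2) (y')^2 + (121/2) y^2.
Compute ∂L/∂y = 121y, ∂L/∂y' = y'.
The Euler-Lagrange equation d/dx(∂L/∂y') − ∂L/∂y = 0 reduces to
    y'' − 121 y = 0.
Its general solution is
    y(x) = A e^(11x) + B e^(−11x),
with A, B fixed by the endpoint conditions.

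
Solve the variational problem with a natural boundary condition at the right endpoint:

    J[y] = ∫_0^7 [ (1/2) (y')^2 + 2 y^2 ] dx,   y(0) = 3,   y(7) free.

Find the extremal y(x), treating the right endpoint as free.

The Lagrangian L = (1/2) (y')^2 + 2 y^2 gives
    ∂L/∂y = 4 y,   ∂L/∂y' = y'.
Euler-Lagrange: y'' − 4 y = 0.
With k = 2, the general solution is
    y(x) = A cosh(2 x) + B sinh(2 x).
Fixed left endpoint y(0) = 3 ⇒ A = 3.
The right endpoint x = 7 is free, so the natural (transversality) condition is ∂L/∂y' |_{x=7} = 0, i.e. y'(7) = 0.
Compute y'(x) = A k sinh(k x) + B k cosh(k x), so
    y'(7) = A k sinh(k·7) + B k cosh(k·7) = 0
    ⇒ B = −A tanh(k·7) = − 3 tanh(2·7).
Therefore the extremal is
    y(x) = 3 cosh(2 x) − 3 tanh(2·7) sinh(2 x).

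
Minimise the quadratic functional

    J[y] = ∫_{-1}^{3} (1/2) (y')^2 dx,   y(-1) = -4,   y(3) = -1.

The Lagrangian is L = (1/2) (y')^2.
Compute ∂L/∂y = 0, ∂L/∂y' = y'.
The Euler-Lagrange equation d/dx(∂L/∂y') − ∂L/∂y = 0 reduces to
    y'' = 0.
Its general solution is
    y(x) = A x + B,
with A, B fixed by the endpoint conditions.
Applying the endpoint conditions y(-1) = -4 and y(3) = -1: solve A·-1 + B = -4 and A·3 + B = -1. Subtracting gives A(3 − -1) = -1 − -4, so A = 3/4, and B = -4 − A·-1 = -13/4. Therefore
    y(x) = (3/4) x - 13/4.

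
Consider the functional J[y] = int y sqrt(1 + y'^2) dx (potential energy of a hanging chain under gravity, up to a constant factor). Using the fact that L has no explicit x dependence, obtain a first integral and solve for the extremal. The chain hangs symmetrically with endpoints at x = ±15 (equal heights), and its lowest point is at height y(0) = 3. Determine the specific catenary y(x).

The Lagrangian L(y, y') = y sqrt(1 + y'^2) has no explicit x dependence, so the Beltrami identity applies:
    L − y' ∂L/∂y' = C.
Compute ∂L/∂y' = y · y' / sqrt(1 + y'^2). Then
    L − y' ∂L/∂y'
    = y sqrt(1 + y'^2) − y · y'^2 / sqrt(1 + y'^2)
    = y (1 + y'^2 − y'^2) / sqrt(1 + y'^2)
    = y / sqrt(1 + y'^2) = C.
Squaring gives y^2 = C^2 (1 + y'^2), i.e.
    y'^2 = y^2 / C^2 − 1.
Separating variables,
    dy / sqrt(y^2 − C^2) = dx / C,
and integrating gives arccosh(y / C) = (x − a)/C, so
    y(x) = C cosh((x − a)/C),
the catenary. The constants C and a are fixed by the two endpoint conditions (and, for the hanging-chain problem, the length constraint selects C).
Now fit the given data. The endpoints x = ±15 are symmetric at equal height, so the catenary is even about its minimum: a = 0 and y(x) = C cosh(x/C). The lowest point is y(0) = C cosh(0) = C, and we are told y(0) = 3, so C = 3. Therefore
    y(x) = 3 cosh(x/3),
and at the endpoints
    y(±15) = 3 cosh(15/3).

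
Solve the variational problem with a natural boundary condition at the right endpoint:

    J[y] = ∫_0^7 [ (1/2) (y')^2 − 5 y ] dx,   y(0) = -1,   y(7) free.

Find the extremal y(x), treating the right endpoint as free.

The Lagrangian L = (1/2) (y')^2 − 5 y gives
    ∂L/∂y = −5,   ∂L/∂y' = y'.
Euler-Lagrange: d/dx(y') − (−5) = 0, i.e. y'' + 5 = 0, so
    y(x) = −(5/2) x^2 + C1 x + C2.
Fixed left endpoint y(0) = -1 ⇒ C2 = -1.
The right endpoint x = 7 is free, so the natural (transversality) condition is ∂L/∂y' |_{x=7} = 0, i.e. y'(7) = 0.
Compute y'(x) = −5 x + C1, so y'(7) = −35 + C1 = 0 ⇒ C1 = 35.
Therefore the extremal is
    y(x) = −(5/2) x^2 + 35 x − 1.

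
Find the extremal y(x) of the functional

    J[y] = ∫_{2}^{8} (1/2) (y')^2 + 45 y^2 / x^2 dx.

The Lagrangian is L = (1/2) (y')^2 + 45 y^2 / x^2.
Compute ∂L/∂y = 90y/x^2, ∂L/∂y' = y'.
The Euler-Lagrange equation d/dx(∂L/∂y') − ∂L/∂y = 0 reduces to
    y'' − 90/x^2 · y = 0  (x > 0).
Its general solution is
    y(x) = A x^10 + B x^(-9),
with A, B fixed by the endpoint conditions.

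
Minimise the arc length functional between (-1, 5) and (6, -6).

Arc-length functional: J[y] = ∫ sqrt(1 + (y')^2) dx.
Lagrangian L = sqrt(1 + (y')^2) has no explicit y dependence, so ∂L/∂y = 0 and the Euler-Lagrange equation gives
    d/dx( y' / sqrt(1 + (y')^2) ) = 0  ⇒  y' / sqrt(1 + (y')^2) = const.
Hence y' is constant, so y(x) is affine.
Fitting the endpoints (-1, 5) and (6, -6):
    slope m = ((-6) − 5) / (6 − (-1)) = -11/7,
    intercept c = 5 − m·(-1) = 24/7.
Extremal: y(x) = (-11/7) x + 24/7.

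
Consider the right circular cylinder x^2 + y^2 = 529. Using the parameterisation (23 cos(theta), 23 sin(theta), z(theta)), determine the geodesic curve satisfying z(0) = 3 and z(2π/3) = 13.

Parameterise the cylinder of radius R = 23 as
    r(θ) = (23 cos θ, 23 sin θ, z(θ)).
The arc-length element is
    ds = sqrt(529 + (dz/dθ)^2) dθ,
so the Lagrangian is L = sqrt(529 + z'^2).
L depends on z' only, not on z or θ, so ∂L/∂z = 0 and
    ∂L/∂z' = z' / sqrt(529 + z'^2).
The Euler-Lagrange equation gives
    d/dθ( z' / sqrt(529 + z'^2) ) = 0,
so z' is constant. Integrating once:
    z(θ) = a θ + b,
a helix on the cylinder (a straight line when the cylinder is unrolled). The constants a, b are determined by the endpoint conditions.
With endpoint conditions z(0) = 3 and z(2π/3) = 13: from z(0) = b we get b = 3, and a·2π/3 + 3 = 13 gives a = 15/π, so
    z(θ) = (15/π) θ + 3.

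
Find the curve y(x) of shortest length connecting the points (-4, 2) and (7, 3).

Arc-length functional: J[y] = ∫ sqrt(1 + (y')^2) dx.
Lagrangian L = sqrt(1 + (y')^2) has no explicit y dependence, so ∂L/∂y = 0 and the Euler-Lagrange equation gives
    d/dx( y' / sqrt(1 + (y')^2) ) = 0  ⇒  y' / sqrt(1 + (y')^2) = const.
Hence y' is constant, so y(x) is affine.
Fitting the endpoints (-4, 2) and (7, 3):
    slope m = (3 − 2) / (7 − (-4)) = 1/11,
    intercept c = 2 − m·(-4) = 26/11.
Extremal: y(x) = (1/11) x + 26/11.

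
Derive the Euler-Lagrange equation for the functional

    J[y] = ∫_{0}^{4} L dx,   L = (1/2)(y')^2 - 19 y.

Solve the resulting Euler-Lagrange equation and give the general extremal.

The Lagrangian is L = (1/2)(y')^2 - 19 y.
∂L/∂y = -19.
∂L/∂y' = y'.
The Euler-Lagrange equation d/dx(∂L/∂y') − ∂L/∂y = 0 becomes:
    y'' + 19 = 0
General solution: y(x) = -(19/2) x^2 + A x + B, where A and B are arbitrary constants fixed by the endpoint conditions.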